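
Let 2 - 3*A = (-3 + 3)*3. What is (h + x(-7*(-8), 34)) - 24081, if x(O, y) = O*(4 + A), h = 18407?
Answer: -16238/3 ≈ -5412.7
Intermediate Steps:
A = ⅔ (A = ⅔ - (-3 + 3)*3/3 = ⅔ - 0*3 = ⅔ - ⅓*0 = ⅔ + 0 = ⅔ ≈ 0.66667)
x(O, y) = 14*O/3 (x(O, y) = O*(4 + ⅔) = O*(14/3) = 14*O/3)
(h + x(-7*(-8), 34)) - 24081 = (18407 + 14*(-7*(-8))/3) - 24081 = (18407 + (14/3)*56) - 24081 = (18407 + 784/3) - 24081 = 56005/3 - 24081 = -16238/3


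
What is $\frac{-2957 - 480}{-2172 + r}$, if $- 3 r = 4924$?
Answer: $\frac{10311}{11440} \approx 0.90131$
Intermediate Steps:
$r = - \frac{4924}{3}$ ($r = \left(- \frac{1}{3}\right) 4924 = - \frac{4924}{3} \approx -1641.3$)
$\frac{-2957 - 480}{-2172 + r} = \frac{-2957 - 480}{-2172 - \frac{4924}{3}} = - \frac{3437}{- \frac{11440}{3}} = \left(-3437\right) \left(- \frac{3}{11440}\right) = \frac{10311}{11440}$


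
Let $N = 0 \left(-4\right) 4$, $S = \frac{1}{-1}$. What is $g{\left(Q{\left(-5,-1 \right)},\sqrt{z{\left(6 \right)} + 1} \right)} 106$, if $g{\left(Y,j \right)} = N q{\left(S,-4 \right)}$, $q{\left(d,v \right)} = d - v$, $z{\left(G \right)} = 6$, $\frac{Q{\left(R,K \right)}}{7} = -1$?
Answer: $0$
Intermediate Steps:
$Q{\left(R,K \right)} = -7$ ($Q{\left(R,K \right)} = 7 \left(-1\right) = -7$)
$S = -1$
$N = 0$ ($N = 0 \cdot 4 = 0$)
$g{\left(Y,j \right)} = 0$ ($g{\left(Y,j \right)} = 0 \left(-1 - -4\right) = 0 \left(-1 + 4\right) = 0 \cdot 3 = 0$)
$g{\left(Q{\left(-5,-1 \right)},\sqrt{z{\left(6 \right)} + 1} \right)} 106 = 0 \cdot 106 = 0$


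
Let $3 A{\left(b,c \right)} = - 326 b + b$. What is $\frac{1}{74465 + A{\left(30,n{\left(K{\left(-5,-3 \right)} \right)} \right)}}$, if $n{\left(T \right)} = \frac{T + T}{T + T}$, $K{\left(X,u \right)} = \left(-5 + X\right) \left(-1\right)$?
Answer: $\frac{1}{71215} \approx 1.4042 \cdot 10^{-5}$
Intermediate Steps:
$K{\left(X,u \right)} = 5 - X$
$n{\left(T \right)} = 1$ ($n{\left(T \right)} = \frac{2 T}{2 T} = 2 T \frac{1}{2 T} = 1$)
$A{\left(b,c \right)} = - \frac{325 b}{3}$ ($A{\left(b,c \right)} = \frac{- 326 b + b}{3} = \frac{\left(-325\right) b}{3} = - \frac{325 b}{3}$)
$\frac{1}{74465 + A{\left(30,n{\left(K{\left(-5,-3 \right)} \right)} \right)}} = \frac{1}{74465 - 3250} = \frac{1}{71215}$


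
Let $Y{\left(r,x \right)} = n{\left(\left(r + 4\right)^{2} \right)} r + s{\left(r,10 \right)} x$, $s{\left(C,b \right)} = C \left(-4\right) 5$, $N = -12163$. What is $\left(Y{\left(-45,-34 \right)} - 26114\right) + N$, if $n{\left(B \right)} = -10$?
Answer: $-68427$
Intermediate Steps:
$s{\left(C,b \right)} = - 20 C$ ($s{\left(C,b \right)} = - 4 C 5 = - 20 C$)
$Y{\left(r,x \right)} = - 10 r - 20 r x$ ($Y{\left(r,x \right)} = - 10 r + - 20 r x = - 10 r - 20 r x$)
$\left(Y{\left(-45,-34 \right)} - 26114\right) + N = \left(10 \left(-45\right) \left(-1 - -68\right) - 26114\right) - 12163 = \left(10 \left(-45\right) \left(-1 + 68\right) - 26114\right) - 12163 = \left(10 \left(-45\right) 67 - 26114\right) - 12163 = \left(-30150 - 26114\right) - 12163 = -56264 - 12163 = -68427$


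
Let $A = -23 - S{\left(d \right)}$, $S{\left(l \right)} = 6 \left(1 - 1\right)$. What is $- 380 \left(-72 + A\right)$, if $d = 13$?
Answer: $36100$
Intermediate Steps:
$S{\left(l \right)} = 0$ ($S{\left(l \right)} = 6 \left(1 - 1\right) = 6 \cdot 0 = 0$)
$A = -23$ ($A = -23 - 0 = -23 + 0 = -23$)
$- 380 \left(-72 + A\right) = - 380 \left(-72 - 23\right) = \left(-380\right) \left(-95\right) = 36100$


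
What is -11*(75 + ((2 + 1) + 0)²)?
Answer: -924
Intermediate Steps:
-11*(75 + ((2 + 1) + 0)²) = -11*(75 + (3 + 0)²) = -11*(75 + 3²) = -11*(75 + 9) = -11*84 = -924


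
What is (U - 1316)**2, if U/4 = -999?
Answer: 28217344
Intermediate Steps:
U = -3996 (U = 4*(-999) = -3996)
(U - 1316)**2 = (-3996 - 1316)**2 = (-5312)**2 = 28217344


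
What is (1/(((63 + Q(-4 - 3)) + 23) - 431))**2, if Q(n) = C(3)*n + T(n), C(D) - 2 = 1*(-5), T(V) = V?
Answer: 1/109561 ≈ 9.1273e-6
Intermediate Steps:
C(D) = -3 (C(D) = 2 + 1*(-5) = 2 - 5 = -3)
Q(n) = -2*n (Q(n) = -3*n + n = -2*n)
(1/(((63 + Q(-4 - 3)) + 23) - 431))**2 = (1/(((63 - 2*(-4 - 3)) + 23) - 431))**2 = (1/(((63 - 2*(-7)) + 23) - 431))**2 = (1/(((63 + 14) + 23) - 431))**2 = (1/((77 + 23) - 431))**2 = (1/(100 - 431))**2 = (1/(-331))**2 = (-1/331)**2 = 1/109561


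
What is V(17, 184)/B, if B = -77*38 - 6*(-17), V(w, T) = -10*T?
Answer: 230/353 ≈ 0.65156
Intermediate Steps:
B = -2824 (B = -2926 + 102 = -2824)
V(17, 184)/B = -10*184/(-2824) = -1840*(-1/2824) = 230/353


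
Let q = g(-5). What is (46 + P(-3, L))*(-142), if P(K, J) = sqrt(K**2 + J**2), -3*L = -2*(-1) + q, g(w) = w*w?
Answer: -6532 - 426*sqrt(10) ≈ -7879.1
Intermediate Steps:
g(w) = w**2
q = 25 (q = (-5)**2 = 25)
L = -9 (L = -(-2*(-1) + 25)/3 = -(2 + 25)/3 = -1/3*27 = -9)
P(K, J) = sqrt(J**2 + K**2)
(46 + P(-3, L))*(-142) = (46 + sqrt((-9)**2 + (-3)**2))*(-142) = (46 + sqrt(81 + 9))*(-142) = (46 + sqrt(90))*(-142) = (46 + 3*sqrt(10))*(-142) = -6532 - 426*sqrt(10)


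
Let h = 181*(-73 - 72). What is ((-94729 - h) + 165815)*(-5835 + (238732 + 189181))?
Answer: 41081273818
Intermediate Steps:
h = -26245 (h = 181*(-145) = -26245)
((-94729 - h) + 165815)*(-5835 + (238732 + 189181)) = ((-94729 - 1*(-26245)) + 165815)*(-5835 + (238732 + 189181)) = ((-94729 + 26245) + 165815)*(-5835 + 427913) = (-68484 + 165815)*422078 = 97331*422078 = 41081273818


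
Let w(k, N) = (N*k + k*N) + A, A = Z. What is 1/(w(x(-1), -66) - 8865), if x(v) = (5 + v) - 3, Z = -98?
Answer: -1/9095 ≈ -0.00010995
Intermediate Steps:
A = -98
x(v) = 2 + v
w(k, N) = -98 + 2*N*k (w(k, N) = (N*k + k*N) - 98 = (N*k + N*k) - 98 = 2*N*k - 98 = -98 + 2*N*k)
1/(w(x(-1), -66) - 8865) = 1/((-98 + 2*(-66)*(2 - 1)) - 8865) = 1/((-98 + 2*(-66)*1) - 8865) = 1/((-98 - 132) - 8865) = 1/(-230 - 8865) = 1/(-9095) = -1/9095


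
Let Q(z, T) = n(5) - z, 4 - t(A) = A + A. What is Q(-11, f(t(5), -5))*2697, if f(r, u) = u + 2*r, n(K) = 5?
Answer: 43152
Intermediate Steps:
t(A) = 4 - 2*A (t(A) = 4 - (A + A) = 4 - 2*A)
Q(z, T) = 5 - z
Q(-11, f(t(5), -5))*2697 = (5 - 1*(-11))*2697 = (5 + 11)*2697 = 16*2697 = 43152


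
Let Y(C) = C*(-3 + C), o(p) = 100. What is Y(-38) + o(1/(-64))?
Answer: 1658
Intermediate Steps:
Y(-38) + o(1/(-64)) = -38*(-3 - 38) + 100 = -38*(-41) + 100 = 1558 + 100 = 1658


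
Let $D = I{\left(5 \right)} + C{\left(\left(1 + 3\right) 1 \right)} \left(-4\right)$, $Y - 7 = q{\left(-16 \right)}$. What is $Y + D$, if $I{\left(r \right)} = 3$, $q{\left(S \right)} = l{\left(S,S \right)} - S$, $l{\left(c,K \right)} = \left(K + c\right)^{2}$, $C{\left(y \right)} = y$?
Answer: $1034$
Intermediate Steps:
$q{\left(S \right)} = - S + 4 S^{2}$ ($q{\left(S \right)} = \left(S + S\right)^{2} - S = \left(2 S\right)^{2} - S = 4 S^{2} - S = - S + 4 S^{2}$)
$Y = 1047$ ($Y = 7 - 16 \left(-1 + 4 \left(-16\right)\right) = 7 - 16 \left(-1 - 64\right) = 7 - -1040 = 7 + 1040 = 1047$)
$D = -13$ ($D = 3 + \left(1 + 3\right) 1 \left(-4\right) = 3 + 4 \cdot 1 \left(-4\right) = 3 + 4 \left(-4\right) = 3 - 16 = -13$)
$Y + D = 1047 - 13 = 1034$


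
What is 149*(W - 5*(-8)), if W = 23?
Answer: 9387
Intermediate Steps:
149*(W - 5*(-8)) = 149*(23 - 5*(-8)) = 149*(23 + 40) = 149*63 = 9387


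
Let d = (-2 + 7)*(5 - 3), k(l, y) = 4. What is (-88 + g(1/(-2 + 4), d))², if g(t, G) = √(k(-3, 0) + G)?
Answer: (88 - √14)² ≈ 7099.5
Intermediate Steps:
d = 10 (d = 5*2 = 10)
g(t, G) = √(4 + G)
(-88 + g(1/(-2 + 4), d))² = (-88 + √(4 + 10))² = (-88 + √14)²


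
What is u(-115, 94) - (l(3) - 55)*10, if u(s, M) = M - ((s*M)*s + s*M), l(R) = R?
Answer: -1231726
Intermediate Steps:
u(s, M) = M - M*s - M*s² (u(s, M) = M - ((M*s)*s + M*s) = M - (M*s² + M*s) = M - (M*s + M*s²) = M + (-M*s - M*s²) = M - M*s - M*s²)
u(-115, 94) - (l(3) - 55)*10 = 94*(1 - 1*(-115) - 1*(-115)²) - (3 - 55)*10 = 94*(1 + 115 - 1*13225) - (-52)*10 = 94*(1 + 115 - 13225) - 1*(-520) = 94*(-13109) + 520 = -1232246 + 520 = -1231726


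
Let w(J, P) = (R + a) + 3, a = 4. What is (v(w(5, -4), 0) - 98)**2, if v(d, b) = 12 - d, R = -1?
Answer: 8464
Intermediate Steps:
w(J, P) = 6 (w(J, P) = (-1 + 4) + 3 = 3 + 3 = 6)
(v(w(5, -4), 0) - 98)**2 = ((12 - 1*6) - 98)**2 = ((12 - 6) - 98)**2 = (6 - 98)**2 = (-92)**2 = 8464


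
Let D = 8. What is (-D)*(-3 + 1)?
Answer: 16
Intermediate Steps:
(-D)*(-3 + 1) = (-1*8)*(-3 + 1) = -8*(-2) = 16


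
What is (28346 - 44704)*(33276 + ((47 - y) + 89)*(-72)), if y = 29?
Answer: -418306776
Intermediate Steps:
(28346 - 44704)*(33276 + ((47 - y) + 89)*(-72)) = (28346 - 44704)*(33276 + ((47 - 1*29) + 89)*(-72)) = -16358*(33276 + ((47 - 29) + 89)*(-72)) = -16358*(33276 + (18 + 89)*(-72)) = -16358*(33276 + 107*(-72)) = -16358*(33276 - 7704) = -16358*25572 = -418306776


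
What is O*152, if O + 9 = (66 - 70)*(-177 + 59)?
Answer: 70376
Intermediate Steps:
O = 463 (O = -9 + (66 - 70)*(-177 + 59) = -9 - 4*(-118) = -9 + 472 = 463)
O*152 = 463*152 = 70376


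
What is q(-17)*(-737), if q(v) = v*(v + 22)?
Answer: 62645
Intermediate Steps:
q(v) = v*(22 + v)
q(-17)*(-737) = -17*(22 - 17)*(-737) = -17*5*(-737) = -85*(-737) = 62645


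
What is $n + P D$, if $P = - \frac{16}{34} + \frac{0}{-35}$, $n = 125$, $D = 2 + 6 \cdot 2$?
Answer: $\frac{2013}{17} \approx 118.41$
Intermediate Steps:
$D = 14$ ($D = 2 + 12 = 14$)
$P = - \frac{8}{17}$ ($P = \left(-16\right) \frac{1}{34} + 0 \left(- \frac{1}{35}\right) = - \frac{8}{17} + 0 = - \frac{8}{17} \approx -0.47059$)
$n + P D = 125 - \frac{112}{17} = \frac{2013}{17}$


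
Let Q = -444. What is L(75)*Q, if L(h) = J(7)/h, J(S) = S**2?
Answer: -7252/25 ≈ -290.08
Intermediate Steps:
L(h) = 49/h (L(h) = 7**2/h = 49/h)
L(75)*Q = (49/75)*(-444) = -7252/25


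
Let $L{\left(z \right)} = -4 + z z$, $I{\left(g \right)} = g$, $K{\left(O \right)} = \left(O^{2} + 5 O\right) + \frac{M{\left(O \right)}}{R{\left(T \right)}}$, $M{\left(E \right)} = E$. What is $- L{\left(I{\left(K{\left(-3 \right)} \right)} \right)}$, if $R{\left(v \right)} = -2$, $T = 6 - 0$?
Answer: $- \frac{65}{4} \approx -16.25$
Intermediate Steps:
$T = 6$ ($T = 6 + 0 = 6$)
$K{\left(O \right)} = O^{2} + \frac{9 O}{2}$ ($K{\left(O \right)} = \left(O^{2} + 5 O\right) + \frac{O}{-2} = \left(O^{2} + 5 O\right) + O \left(- \frac{1}{2}\right) = \left(O^{2} + 5 O\right) - \frac{O}{2} = O^{2} + \frac{9 O}{2}$)
$L{\left(z \right)} = -4 + z^{2}$
$- L{\left(I{\left(K{\left(-3 \right)} \right)} \right)} = - (-4 + \left(\frac{1}{2} \left(-3\right) \left(9 + 2 \left(-3\right)\right)\right)^{2}) = - (-4 + \left(\frac{1}{2} \left(-3\right) \left(9 - 6\right)\right)^{2}) = - (-4 + \left(\frac{1}{2} \left(-3\right) 3\right)^{2}) = - (-4 + \left(- \frac{9}{2}\right)^{2}) = - (-4 + \frac{81}{4}) = \left(-1\right) \frac{65}{4} = - \frac{65}{4}$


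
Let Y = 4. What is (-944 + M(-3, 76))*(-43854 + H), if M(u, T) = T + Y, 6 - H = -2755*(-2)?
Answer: 42645312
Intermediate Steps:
H = -5504 (H = 6 - (-2755)*(-2) = 6 - 1*5510 = 6 - 5510 = -5504)
M(u, T) = 4 + T (M(u, T) = T + 4 = 4 + T)
(-944 + M(-3, 76))*(-43854 + H) = (-944 + (4 + 76))*(-43854 - 5504) = (-944 + 80)*(-49358) = -864*(-49358) = 42645312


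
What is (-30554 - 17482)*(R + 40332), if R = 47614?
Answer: -4224574056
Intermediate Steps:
(-30554 - 17482)*(R + 40332) = (-30554 - 17482)*(47614 + 40332) = -48036*87946 = -4224574056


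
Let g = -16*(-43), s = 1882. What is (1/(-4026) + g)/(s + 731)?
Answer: 2769887/10519938 ≈ 0.26330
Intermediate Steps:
g = 688
(1/(-4026) + g)/(s + 731) = (1/(-4026) + 688)/(1882 + 731) = (-1/4026 + 688)/2613 = (2769887/4026)*(1/2613) = 2769887/10519938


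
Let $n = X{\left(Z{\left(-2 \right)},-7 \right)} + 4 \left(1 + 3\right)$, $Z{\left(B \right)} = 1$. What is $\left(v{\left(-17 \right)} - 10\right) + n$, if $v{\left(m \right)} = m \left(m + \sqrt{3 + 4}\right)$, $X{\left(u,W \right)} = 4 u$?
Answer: $299 - 17 \sqrt{7} \approx 254.02$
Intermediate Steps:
$n = 20$ ($n = 4 \cdot 1 + 4 \left(1 + 3\right) = 4 + 4 \cdot 4 = 4 + 16 = 20$)
$v{\left(m \right)} = m \left(m + \sqrt{7}\right)$
$\left(v{\left(-17 \right)} - 10\right) + n = \left(- 17 \left(-17 + \sqrt{7}\right) - 10\right) + 20 = \left(\left(289 - 17 \sqrt{7}\right) - 10\right) + 20 = \left(279 - 17 \sqrt{7}\right) + 20 = 299 - 17 \sqrt{7}$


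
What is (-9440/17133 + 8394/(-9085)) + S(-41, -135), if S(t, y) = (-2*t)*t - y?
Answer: -502522792037/155653305 ≈ -3228.5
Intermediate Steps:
S(t, y) = -y - 2*t² (S(t, y) = -2*t² - y = -y - 2*t²)
(-9440/17133 + 8394/(-9085)) + S(-41, -135) = (-9440/17133 + 8394/(-9085)) + (-1*(-135) - 2*(-41)²) = (-9440*1/17133 + 8394*(-1/9085)) + (135 - 2*1681) = (-9440/17133 - 8394/9085) + (135 - 3362) = -229576802/155653305 - 3227 = -502522792037/155653305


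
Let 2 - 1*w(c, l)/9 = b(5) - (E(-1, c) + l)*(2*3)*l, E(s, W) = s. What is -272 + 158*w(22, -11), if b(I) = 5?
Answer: 1121686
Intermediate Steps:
w(c, l) = -27 + 54*l*(-1 + l) (w(c, l) = 18 - 9*(5 - (-1 + l)*(2*3)*l) = 18 - 9*(5 - (-1 + l)*6*l) = 18 - 9*(5 - 6*l*(-1 + l)) = 18 + (-45 + 54*l*(-1 + l)) = -27 + 54*l*(-1 + l))
-272 + 158*w(22, -11) = -272 + 158*(-27 - 54*(-11) + 54*(-11)**2) = -272 + 158*(-27 + 594 + 54*121) = -272 + 158*(-27 + 594 + 6534) = -272 + 158*7101 = -272 + 1121958 = 1121686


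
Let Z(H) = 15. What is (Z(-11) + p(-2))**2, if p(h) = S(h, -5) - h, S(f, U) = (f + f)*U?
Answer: 1369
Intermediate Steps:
S(f, U) = 2*U*f (S(f, U) = (2*f)*U = 2*U*f)
p(h) = -11*h (p(h) = 2*(-5)*h - h = -10*h - h = -11*h)
(Z(-11) + p(-2))**2 = (15 - 11*(-2))**2 = (15 + 22)**2 = 37**2 = 1369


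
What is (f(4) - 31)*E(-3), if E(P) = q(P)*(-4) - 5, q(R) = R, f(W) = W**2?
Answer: -105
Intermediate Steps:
E(P) = -5 - 4*P (E(P) = P*(-4) - 5 = -4*P - 5 = -5 - 4*P)
(f(4) - 31)*E(-3) = (4**2 - 31)*(-5 - 4*(-3)) = (16 - 31)*(-5 + 12) = -15*7 = -105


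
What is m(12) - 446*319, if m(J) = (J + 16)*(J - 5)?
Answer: -142078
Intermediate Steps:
m(J) = (-5 + J)*(16 + J) (m(J) = (16 + J)*(-5 + J) = (-5 + J)*(16 + J))
m(12) - 446*319 = (-80 + 12**2 + 11*12) - 446*319 = (-80 + 144 + 132) - 142274 = 196 - 142274 = -142078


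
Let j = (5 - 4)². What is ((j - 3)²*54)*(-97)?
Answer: -20952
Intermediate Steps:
j = 1 (j = 1² = 1)
((j - 3)²*54)*(-97) = ((1 - 3)²*54)*(-97) = ((-2)²*54)*(-97) = (4*54)*(-97) = 216*(-97) = -20952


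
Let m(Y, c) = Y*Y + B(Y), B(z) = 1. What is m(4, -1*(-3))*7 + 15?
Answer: 134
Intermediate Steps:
m(Y, c) = 1 + Y**2 (m(Y, c) = Y*Y + 1 = Y**2 + 1 = 1 + Y**2)
m(4, -1*(-3))*7 + 15 = (1 + 4**2)*7 + 15 = (1 + 16)*7 + 15 = 17*7 + 15 = 119 + 15 = 134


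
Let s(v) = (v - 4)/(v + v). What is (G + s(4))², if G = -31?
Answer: 961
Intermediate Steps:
s(v) = (-4 + v)/(2*v) (s(v) = (-4 + v)/((2*v)) = (-4 + v)*(1/(2*v)) = (-4 + v)/(2*v))
(G + s(4))² = (-31 + (½)*(-4 + 4)/4)² = (-31 + (½)*(¼)*0)² = (-31 + 0)² = (-31)² = 961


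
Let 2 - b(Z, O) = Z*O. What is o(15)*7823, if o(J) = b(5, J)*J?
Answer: -8566185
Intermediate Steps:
b(Z, O) = 2 - O*Z (b(Z, O) = 2 - Z*O = 2 - O*Z)
o(J) = J*(2 - 5*J) (o(J) = (2 - 1*J*5)*J = (2 - 5*J)*J = J*(2 - 5*J))
o(15)*7823 = (15*(2 - 5*15))*7823 = (15*(2 - 75))*7823 = (15*(-73))*7823 = -1095*7823 = -8566185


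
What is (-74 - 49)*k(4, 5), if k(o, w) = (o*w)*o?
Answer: -9840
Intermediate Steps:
k(o, w) = w*o²
(-74 - 49)*k(4, 5) = (-74 - 49)*(5*4²) = -615*16 = -123*80 = -9840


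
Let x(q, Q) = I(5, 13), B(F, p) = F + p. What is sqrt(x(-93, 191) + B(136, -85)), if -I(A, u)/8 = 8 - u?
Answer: sqrt(91) ≈ 9.5394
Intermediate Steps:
I(A, u) = -64 + 8*u (I(A, u) = -8*(8 - u) = -64 + 8*u)
x(q, Q) = 40 (x(q, Q) = -64 + 8*13 = -64 + 104 = 40)
sqrt(x(-93, 191) + B(136, -85)) = sqrt(40 + (136 - 85)) = sqrt(40 + 51) = sqrt(91)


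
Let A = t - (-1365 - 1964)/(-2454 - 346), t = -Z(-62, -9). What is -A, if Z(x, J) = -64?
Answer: -175871/2800 ≈ -62.811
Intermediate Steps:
t = 64 (t = -1*(-64) = 64)
A = 175871/2800 (A = 64 - (-1365 - 1964)/(-2454 - 346) = 64 - (-3329)/(-2800) = 64 - (-3329)*(-1)/2800 = 64 - 1*3329/2800 = 64 - 3329/2800 = 175871/2800 ≈ 62.811)
-A = -1*175871/2800 = -175871/2800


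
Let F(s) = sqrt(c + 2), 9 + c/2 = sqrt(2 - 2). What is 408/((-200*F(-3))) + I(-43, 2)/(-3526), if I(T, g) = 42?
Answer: -21/1763 + 51*I/100 ≈ -0.011912 + 0.51*I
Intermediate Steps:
c = -18 (c = -18 + 2*sqrt(2 - 2) = -18 + 2*sqrt(0) = -18 + 2*0 = -18 + 0 = -18)
F(s) = 4*I (F(s) = sqrt(-18 + 2) = sqrt(-16) = 4*I)
408/((-200*F(-3))) + I(-43, 2)/(-3526) = 408/((-800*I)) + 42/(-3526) = 408/((-800*I)) + 42*(-1/3526) = 408*(I/800) - 21/1763 = 51*I/100 - 21/1763 = -21/1763 + 51*I/100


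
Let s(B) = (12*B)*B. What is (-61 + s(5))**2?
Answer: 57121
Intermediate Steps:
s(B) = 12*B**2
(-61 + s(5))**2 = (-61 + 12*5**2)**2 = (-61 + 12*25)**2 = (-61 + 300)**2 = 239**2 = 57121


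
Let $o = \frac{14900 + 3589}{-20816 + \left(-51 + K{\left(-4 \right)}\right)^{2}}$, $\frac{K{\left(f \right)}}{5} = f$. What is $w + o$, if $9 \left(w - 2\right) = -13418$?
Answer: $- \frac{211551401}{141975} \approx -1490.1$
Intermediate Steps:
$w = - \frac{13400}{9}$ ($w = 2 + \frac{1}{9} \left(-13418\right) = 2 - \frac{13418}{9} = - \frac{13400}{9} \approx -1488.9$)
$K{\left(f \right)} = 5 f$
$o = - \frac{18489}{15775}$ ($o = \frac{14900 + 3589}{-20816 + \left(-51 + 5 \left(-4\right)\right)^{2}} = \frac{18489}{-20816 + \left(-51 - 20\right)^{2}} = \frac{18489}{-20816 + \left(-71\right)^{2}} = \frac{18489}{-20816 + 5041} = \frac{18489}{-15775} = 18489 \left(- \frac{1}{15775}\right) = - \frac{18489}{15775} \approx -1.172$)
$w + o = - \frac{13400}{9} - \frac{18489}{15775} = - \frac{211551401}{141975}$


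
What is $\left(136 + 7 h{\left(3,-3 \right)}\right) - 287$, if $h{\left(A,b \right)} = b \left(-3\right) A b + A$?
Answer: $-697$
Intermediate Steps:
$h{\left(A,b \right)} = A - 3 A b^{2}$ ($h{\left(A,b \right)} = - 3 b A b + A = - 3 A b b + A = - 3 A b^{2} + A = A - 3 A b^{2}$)
$\left(136 + 7 h{\left(3,-3 \right)}\right) - 287 = \left(136 + 7 \cdot 3 \left(1 - 3 \left(-3\right)^{2}\right)\right) - 287 = \left(136 + 7 \cdot 3 \left(1 - 27\right)\right) - 287 = \left(136 + 7 \cdot 3 \left(-26\right)\right) - 287 = \left(136 + 7 \left(-78\right)\right) - 287 = \left(136 - 546\right) - 287 = -410 - 287 = -697$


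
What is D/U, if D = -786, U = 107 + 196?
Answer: -262/101 ≈ -2.5941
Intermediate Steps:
U = 303
D/U = -786/303 = -786*1/303 = -262/101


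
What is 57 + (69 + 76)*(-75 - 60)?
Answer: -19518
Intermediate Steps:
57 + (69 + 76)*(-75 - 60) = 57 + 145*(-135) = 57 - 19575 = -19518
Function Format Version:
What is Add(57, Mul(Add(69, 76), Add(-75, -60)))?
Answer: -19518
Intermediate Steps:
Add(57, Mul(Add(69, 76), Add(-75, -60))) = Add(57, Mul(145, -135)) = Add(57, -19575) = -19518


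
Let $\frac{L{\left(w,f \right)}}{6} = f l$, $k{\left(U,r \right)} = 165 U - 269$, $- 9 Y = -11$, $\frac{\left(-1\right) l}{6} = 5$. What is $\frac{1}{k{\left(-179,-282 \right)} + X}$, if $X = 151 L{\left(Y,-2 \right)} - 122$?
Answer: $\frac{1}{24434} \approx 4.0927 \cdot 10^{-5}$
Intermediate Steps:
$l = -30$ ($l = \left(-6\right) 5 = -30$)
$Y = \frac{11}{9}$ ($Y = \left(- \frac{1}{9}\right) \left(-11\right) = \frac{11}{9} \approx 1.2222$)
$k{\left(U,r \right)} = -269 + 165 U$
$L{\left(w,f \right)} = - 180 f$ ($L{\left(w,f \right)} = 6 f \left(-30\right) = 6 \left(- 30 f\right) = - 180 f$)
$X = 54238$ ($X = 151 \left(\left(-180\right) \left(-2\right)\right) - 122 = 151 \cdot 360 - 122 = 54360 - 122 = 54238$)
$\frac{1}{k{\left(-179,-282 \right)} + X} = \frac{1}{\left(-269 + 165 \left(-179\right)\right) + 54238} = \frac{1}{\left(-269 - 29535\right) + 54238} = \frac{1}{-29804 + 54238} = \frac{1}{24434}$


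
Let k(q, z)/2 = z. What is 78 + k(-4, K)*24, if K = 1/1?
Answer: 126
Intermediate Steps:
K = 1
k(q, z) = 2*z
78 + k(-4, K)*24 = 78 + (2*1)*24 = 78 + 2*24 = 78 + 48 = 126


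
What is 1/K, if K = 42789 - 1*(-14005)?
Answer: 1/56794 ≈ 1.7607e-5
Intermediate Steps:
K = 56794 (K = 42789 + 14005 = 56794)
1/K = 1/56794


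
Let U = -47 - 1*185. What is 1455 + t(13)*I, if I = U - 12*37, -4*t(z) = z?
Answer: 3652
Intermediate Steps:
U = -232 (U = -47 - 185 = -232)
t(z) = -z/4
I = -676 (I = -232 - 12*37 = -232 - 1*444 = -232 - 444 = -676)
1455 + t(13)*I = 1455 - 1/4*13*(-676) = 1455 - 13/4*(-676) = 1455 + 2197 = 3652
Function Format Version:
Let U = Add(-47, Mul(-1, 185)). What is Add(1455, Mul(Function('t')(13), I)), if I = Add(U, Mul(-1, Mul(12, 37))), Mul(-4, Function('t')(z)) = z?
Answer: 3652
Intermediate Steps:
U = -232 (U = Add(-47, -185) = -232)
Function('t')(z) = Mul(Rational(-1, 4), z)
I = -676 (I = Add(-232, Mul(-1, Mul(12, 37))) = Add(-232, Mul(-1, 444)) = Add(-232, -444) = -676)
Add(1455, Mul(Function('t')(13), I)) = Add(1455, Mul(Mul(Rational(-1, 4), 13), -676)) = Add(1455, Mul(Rational(-13, 4), -676)) = Add(1455, 2197) = 3652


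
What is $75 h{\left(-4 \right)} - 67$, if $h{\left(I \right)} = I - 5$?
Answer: $-742$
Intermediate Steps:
$h{\left(I \right)} = -5 + I$ ($h{\left(I \right)} = I - 5 = -5 + I$)
$75 h{\left(-4 \right)} - 67 = 75 \left(-5 - 4\right) - 67 = 75 \left(-9\right) - 67 = -675 - 67 = -742$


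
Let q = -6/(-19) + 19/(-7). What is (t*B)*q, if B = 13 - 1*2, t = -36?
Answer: 126324/133 ≈ 949.80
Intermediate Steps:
q = -319/133 (q = -6*(-1/19) + 19*(-⅐) = 6/19 - 19/7 = -319/133 ≈ -2.3985)
B = 11 (B = 13 - 2 = 11)
(t*B)*q = -36*11*(-319/133) = -396*(-319/133) = 126324/133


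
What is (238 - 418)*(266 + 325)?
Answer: -106380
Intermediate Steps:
(238 - 418)*(266 + 325) = -180*591 = -106380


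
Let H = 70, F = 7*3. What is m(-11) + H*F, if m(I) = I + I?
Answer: 1448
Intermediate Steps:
m(I) = 2*I
F = 21
m(-11) + H*F = 2*(-11) + 70*21 = -22 + 1470 = 1448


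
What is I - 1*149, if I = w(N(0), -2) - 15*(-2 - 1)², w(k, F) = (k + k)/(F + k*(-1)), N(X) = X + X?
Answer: -284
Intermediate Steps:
N(X) = 2*X
w(k, F) = 2*k/(F - k) (w(k, F) = (2*k)/(F - k) = 2*k/(F - k))
I = -135 (I = 2*(2*0)/(-2 - 2*0) - 15*(-2 - 1)² = 2*0/(-2 - 1*0) - 15*(-3)² = 2*0/(-2 + 0) - 15*9 = 2*0/(-2) - 135 = 2*0*(-½) - 135 = 0 - 135 = -135)
I - 1*149 = -135 - 1*149 = -135 - 149 = -284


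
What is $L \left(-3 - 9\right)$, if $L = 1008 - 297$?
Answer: $-8532$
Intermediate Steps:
$L = 711$
$L \left(-3 - 9\right) = 711 \left(-3 - 9\right) = 711 \left(-12\right) = -8532$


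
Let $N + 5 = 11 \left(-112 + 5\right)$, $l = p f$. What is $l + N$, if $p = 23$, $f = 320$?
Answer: $6178$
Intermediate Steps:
$l = 7360$ ($l = 23 \cdot 320 = 7360$)
$N = -1182$ ($N = -5 + 11 \left(-112 + 5\right) = -5 + 11 \left(-107\right) = -5 - 1177 = -1182$)
$l + N = 7360 - 1182 = 6178$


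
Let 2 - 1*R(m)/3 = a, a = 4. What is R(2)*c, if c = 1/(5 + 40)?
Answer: -2/15 ≈ -0.13333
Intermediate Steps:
R(m) = -6 (R(m) = 6 - 3*4 = 6 - 12 = -6)
c = 1/45 ≈ 0.022222
R(2)*c = -6*1/45 = -2/15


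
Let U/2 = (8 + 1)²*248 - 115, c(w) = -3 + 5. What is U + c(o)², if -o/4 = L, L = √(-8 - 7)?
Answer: 39950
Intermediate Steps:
L = I*√15 (L = √(-15) = I*√15 ≈ 3.873*I)
o = -4*I*√15 ≈ -15.492*I
c(w) = 2
U = 39946 (U = 2*((8 + 1)²*248 - 115) = 2*(9²*248 - 115) = 2*(81*248 - 115) = 2*(20088 - 115) = 2*19973 = 39946)
U + c(o)² = 39946 + 2² = 39946 + 4 = 39950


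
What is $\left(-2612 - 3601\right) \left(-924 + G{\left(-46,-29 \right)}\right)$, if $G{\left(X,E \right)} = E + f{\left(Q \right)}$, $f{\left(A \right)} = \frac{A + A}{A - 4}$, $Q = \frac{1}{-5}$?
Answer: $\frac{41442781}{7} \approx 5.9204 \cdot 10^{6}$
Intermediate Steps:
$Q = - \frac{1}{5} \approx -0.2$
$f{\left(A \right)} = \frac{2 A}{-4 + A}$
$G{\left(X,E \right)} = \frac{2}{21} + E$ ($G{\left(X,E \right)} = E + 2 \left(- \frac{1}{5}\right) \frac{1}{-4 - \frac{1}{5}} = E + 2 \left(- \frac{1}{5}\right) \frac{1}{- \frac{21}{5}} = E + 2 \left(- \frac{1}{5}\right) \left(- \frac{5}{21}\right) = E + \frac{2}{21} = \frac{2}{21} + E$)
$\left(-2612 - 3601\right) \left(-924 + G{\left(-46,-29 \right)}\right) = \left(-2612 - 3601\right) \left(-924 + \left(\frac{2}{21} - 29\right)\right) = - 6213 \left(-924 - \frac{607}{21}\right) = \left(-6213\right) \left(- \frac{20011}{21}\right) = \frac{41442781}{7}$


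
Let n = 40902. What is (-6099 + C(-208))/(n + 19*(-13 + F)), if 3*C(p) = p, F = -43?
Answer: -18505/119514 ≈ -0.15484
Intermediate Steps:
C(p) = p/3
(-6099 + C(-208))/(n + 19*(-13 + F)) = (-6099 + (⅓)*(-208))/(40902 + 19*(-13 - 43)) = (-6099 - 208/3)/(40902 + 19*(-56)) = -18505/(3*(40902 - 1064)) = -18505/3/39838 = -18505/3*1/39838 = -18505/119514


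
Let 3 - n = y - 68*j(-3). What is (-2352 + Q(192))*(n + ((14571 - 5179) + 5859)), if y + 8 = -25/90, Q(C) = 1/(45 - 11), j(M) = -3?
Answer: -21674975383/612 ≈ -3.5417e+7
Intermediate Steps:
Q(C) = 1/34
y = -149/18 (y = -8 - 25/90 = -8 - 25*1/90 = -8 - 5/18 = -149/18 ≈ -8.2778)
n = -3469/18 (n = 3 - (-149/18 - 68*(-3)) = 3 - (-149/18 + 204) = 3 - 1*3523/18 = 3 - 3523/18 = -3469/18 ≈ -192.72)
(-2352 + Q(192))*(n + ((14571 - 5179) + 5859)) = (-2352 + 1/34)*(-3469/18 + ((14571 - 5179) + 5859)) = -79967*(-3469/18 + (9392 + 5859))/34 = -79967*(-3469/18 + 15251)/34 = -79967/34*271049/18 = -21674975383/612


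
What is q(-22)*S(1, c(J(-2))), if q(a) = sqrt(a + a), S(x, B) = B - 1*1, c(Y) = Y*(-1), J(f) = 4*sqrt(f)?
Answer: 8*sqrt(22) - 2*I*sqrt(11) ≈ 37.523 - 6.6332*I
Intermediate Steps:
c(Y) = -Y
S(x, B) = -1 + B (S(x, B) = B - 1 = -1 + B)
q(a) = sqrt(2)*sqrt(a) (q(a) = sqrt(2*a) = sqrt(2)*sqrt(a))
q(-22)*S(1, c(J(-2))) = (sqrt(2)*sqrt(-22))*(-1 - 4*sqrt(-2)) = (sqrt(2)*(I*sqrt(22)))*(-1 - 4*I*sqrt(2)) = (2*I*sqrt(11))*(-1 - 4*I*sqrt(2)) = 2*I*sqrt(11)*(-1 - 4*I*sqrt(2))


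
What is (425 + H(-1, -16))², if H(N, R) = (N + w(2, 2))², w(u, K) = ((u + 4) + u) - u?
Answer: 202500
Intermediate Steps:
w(u, K) = 4 + u (w(u, K) = ((4 + u) + u) - u = (4 + 2*u) - u = 4 + u)
H(N, R) = (6 + N)² (H(N, R) = (N + (4 + 2))² = (N + 6)² = (6 + N)²)
(425 + H(-1, -16))² = (425 + (6 - 1)²)² = (425 + 5²)² = (425 + 25)² = 450² = 202500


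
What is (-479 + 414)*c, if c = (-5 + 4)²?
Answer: -65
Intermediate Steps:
c = 1 (c = (-1)² = 1)
(-479 + 414)*c = (-479 + 414)*1 = -65*1 = -65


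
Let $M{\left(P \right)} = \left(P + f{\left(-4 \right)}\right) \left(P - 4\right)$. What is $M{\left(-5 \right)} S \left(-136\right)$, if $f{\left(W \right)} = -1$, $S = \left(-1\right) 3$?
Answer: $22032$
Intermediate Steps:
$S = -3$
$M{\left(P \right)} = \left(-1 + P\right) \left(-4 + P\right)$ ($M{\left(P \right)} = \left(P - 1\right) \left(P - 4\right) = \left(-1 + P\right) \left(-4 + P\right)$)
$M{\left(-5 \right)} S \left(-136\right) = \left(4 + \left(-5\right)^{2} - -25\right) \left(\left(-3\right) \left(-136\right)\right) = \left(4 + 25 + 25\right) 408 = 54 \cdot 408 = 22032$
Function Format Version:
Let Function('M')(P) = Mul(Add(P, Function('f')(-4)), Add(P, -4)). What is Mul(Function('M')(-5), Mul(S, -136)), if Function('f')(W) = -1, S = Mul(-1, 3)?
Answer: 22032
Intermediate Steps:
S = -3
Function('M')(P) = Mul(Add(-1, P), Add(-4, P)) (Function('M')(P) = Mul(Add(P, -1), Add(P, -4)) = Mul(Add(-1, P), Add(-4, P)))
Mul(Function('M')(-5), Mul(S, -136)) = Mul(Add(4, Pow(-5, 2), Mul(-5, -5)), Mul(-3, -136)) = Mul(Add(4, 25, 25), 408) = Mul(54, 408) = 22032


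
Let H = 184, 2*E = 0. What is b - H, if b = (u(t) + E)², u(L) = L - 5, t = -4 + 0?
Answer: -103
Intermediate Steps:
E = 0 (E = (½)*0 = 0)
t = -4
u(L) = -5 + L
b = 81 (b = ((-5 - 4) + 0)² = (-9 + 0)² = (-9)² = 81)
b - H = 81 - 1*184 = 81 - 184 = -103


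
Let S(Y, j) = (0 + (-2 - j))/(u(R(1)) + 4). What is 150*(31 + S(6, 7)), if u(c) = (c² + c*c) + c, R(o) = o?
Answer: 31200/7 ≈ 4457.1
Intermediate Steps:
u(c) = c + 2*c² (u(c) = (c² + c²) + c = 2*c² + c = c + 2*c²)
S(Y, j) = -2/7 - j/7 (S(Y, j) = (0 + (-2 - j))/(1*(1 + 2*1) + 4) = (-2 - j)/(1*(1 + 2) + 4) = (-2 - j)/(1*3 + 4) = (-2 - j)/(3 + 4) = (-2 - j)/7 = (-2 - j)*(⅐) = -2/7 - j/7)
150*(31 + S(6, 7)) = 150*(31 + (-2/7 - ⅐*7)) = 150*(31 + (-2/7 - 1)) = 150*(31 - 9/7) = 150*(208/7) = 31200/7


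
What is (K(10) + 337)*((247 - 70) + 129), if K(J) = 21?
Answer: 109548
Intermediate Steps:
(K(10) + 337)*((247 - 70) + 129) = (21 + 337)*((247 - 70) + 129) = 358*(177 + 129) = 358*306 = 109548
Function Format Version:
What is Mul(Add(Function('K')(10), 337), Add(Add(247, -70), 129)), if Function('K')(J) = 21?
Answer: 109548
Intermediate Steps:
Mul(Add(Function('K')(10), 337), Add(Add(247, -70), 129)) = Mul(Add(21, 337), Add(Add(247, -70), 129)) = Mul(358, Add(177, 129)) = Mul(358, 306) = 109548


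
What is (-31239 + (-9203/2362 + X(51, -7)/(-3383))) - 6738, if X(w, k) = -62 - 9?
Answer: -303491729189/7990646 ≈ -37981.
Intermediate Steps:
X(w, k) = -71
(-31239 + (-9203/2362 + X(51, -7)/(-3383))) - 6738 = (-31239 + (-9203/2362 - 71/(-3383))) - 6738 = (-31239 + (-9203*1/2362 - 71*(-1/3383))) - 6738 = (-31239 + (-9203/2362 + 71/3383)) - 6738 = (-31239 - 30966047/7990646) - 6738 = -249650756441/7990646 - 6738 = -303491729189/7990646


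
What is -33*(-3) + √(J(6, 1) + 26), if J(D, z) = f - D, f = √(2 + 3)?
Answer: 99 + √(20 + √5) ≈ 103.72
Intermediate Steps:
f = √5 ≈ 2.2361
J(D, z) = √5 - D
-33*(-3) + √(J(6, 1) + 26) = -33*(-3) + √((√5 - 1*6) + 26) = 99 + √((√5 - 6) + 26) = 99 + √((-6 + √5) + 26) = 99 + √(20 + √5)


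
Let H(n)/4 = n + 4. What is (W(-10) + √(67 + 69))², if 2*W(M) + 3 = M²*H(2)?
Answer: 5746153/4 + 4794*√34 ≈ 1.4645e+6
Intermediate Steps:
H(n) = 16 + 4*n (H(n) = 4*(n + 4) = 4*(4 + n) = 16 + 4*n)
W(M) = -3/2 + 12*M² (W(M) = -3/2 + (M²*(16 + 4*2))/2 = -3/2 + (M²*(16 + 8))/2 = -3/2 + (M²*24)/2 = -3/2 + (24*M²)/2 = -3/2 + 12*M²)
(W(-10) + √(67 + 69))² = ((-3/2 + 12*(-10)²) + √(67 + 69))² = ((-3/2 + 12*100) + √136)² = ((-3/2 + 1200) + 2*√34)² = (2397/2 + 2*√34)²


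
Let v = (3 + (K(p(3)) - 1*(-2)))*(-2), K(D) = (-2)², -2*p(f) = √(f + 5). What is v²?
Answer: 324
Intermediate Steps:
p(f) = -√(5 + f)/2 (p(f) = -√(f + 5)/2 = -√(5 + f)/2)
K(D) = 4
v = -18 (v = (3 + (4 - 1*(-2)))*(-2) = (3 + (4 + 2))*(-2) = (3 + 6)*(-2) = 9*(-2) = -18)
v² = (-18)² = 324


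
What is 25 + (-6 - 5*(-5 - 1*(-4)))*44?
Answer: -19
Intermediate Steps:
25 + (-6 - 5*(-5 - 1*(-4)))*44 = 25 + (-6 - 5*(-5 + 4))*44 = 25 + (-6 - 5*(-1))*44 = 25 + (-6 + 5)*44 = 25 - 1*44 = 25 - 44 = -19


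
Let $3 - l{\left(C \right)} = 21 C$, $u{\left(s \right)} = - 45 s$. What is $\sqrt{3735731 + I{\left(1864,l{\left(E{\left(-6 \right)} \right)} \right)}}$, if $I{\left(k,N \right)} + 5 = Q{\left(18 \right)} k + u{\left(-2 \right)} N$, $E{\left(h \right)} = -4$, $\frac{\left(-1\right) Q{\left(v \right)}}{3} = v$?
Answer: $10 \sqrt{36429} \approx 1908.6$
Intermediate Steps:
$Q{\left(v \right)} = - 3 v$
$l{\left(C \right)} = 3 - 21 C$
$I{\left(k,N \right)} = -5 - 54 k + 90 N$ ($I{\left(k,N \right)} = -5 + \left(\left(-3\right) 18 k + \left(-45\right) \left(-2\right) N\right) = -5 + \left(- 54 k + 90 N\right) = -5 - 54 k + 90 N$)
$\sqrt{3735731 + I{\left(1864,l{\left(E{\left(-6 \right)} \right)} \right)}} = \sqrt{3735731 - \left(100661 - 90 \left(3 - -84\right)\right)} = \sqrt{3735731 - \left(100661 - 90 \left(3 + 84\right)\right)} = \sqrt{3735731 - 92831} = \sqrt{3642900} = 10 \sqrt{36429}$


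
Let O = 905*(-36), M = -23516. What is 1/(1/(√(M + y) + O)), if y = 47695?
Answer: -32580 + √24179 ≈ -32425.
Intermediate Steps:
O = -32580
1/(1/(√(M + y) + O)) = 1/(1/(√(-23516 + 47695) - 32580)) = 1/(1/(√24179 - 32580)) = 1/(1/(-32580 + √24179)) = -32580 + √24179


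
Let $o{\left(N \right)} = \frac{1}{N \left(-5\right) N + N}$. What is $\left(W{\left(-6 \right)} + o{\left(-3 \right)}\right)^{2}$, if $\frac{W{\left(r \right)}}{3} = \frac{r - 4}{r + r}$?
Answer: $\frac{14161}{2304} \approx 6.1463$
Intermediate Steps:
$o{\left(N \right)} = \frac{1}{N - 5 N^{2}}$ ($o{\left(N \right)} = \frac{1}{- 5 N N + N} = \frac{1}{- 5 N^{2} + N} = \frac{1}{N - 5 N^{2}}$)
$W{\left(r \right)} = \frac{3 \left(-4 + r\right)}{2 r}$ ($W{\left(r \right)} = 3 \frac{r - 4}{r + r} = 3 \frac{-4 + r}{2 r} = \frac{3 \left(-4 + r\right)}{2 r}$)
$\left(W{\left(-6 \right)} + o{\left(-3 \right)}\right)^{2} = \left(\left(\frac{3}{2} - \frac{6}{-6}\right) - \frac{1}{\left(-3\right) \left(-1 + 5 \left(-3\right)\right)}\right)^{2} = \left(\left(\frac{3}{2} - -1\right) - - \frac{1}{3 \left(-1 - 15\right)}\right)^{2} = \left(\left(\frac{3}{2} + 1\right) - - \frac{1}{3 \left(-16\right)}\right)^{2} = \left(\frac{5}{2} - \left(- \frac{1}{3}\right) \left(- \frac{1}{16}\right)\right)^{2} = \left(\frac{5}{2} - \frac{1}{48}\right)^{2} = \left(\frac{119}{48}\right)^{2} = \frac{14161}{2304}$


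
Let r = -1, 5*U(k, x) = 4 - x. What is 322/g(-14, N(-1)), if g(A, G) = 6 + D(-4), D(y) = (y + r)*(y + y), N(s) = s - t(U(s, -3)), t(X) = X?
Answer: 7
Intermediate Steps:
U(k, x) = ⅘ - x/5 (U(k, x) = (4 - x)/5 = ⅘ - x/5)
N(s) = -7/5 + s (N(s) = s - (⅘ - ⅕*(-3)) = s - (⅘ + ⅗) = s - 1*7/5 = s - 7/5 = -7/5 + s)
D(y) = 2*y*(-1 + y) (D(y) = (y - 1)*(y + y) = (-1 + y)*(2*y) = 2*y*(-1 + y))
g(A, G) = 46 (g(A, G) = 6 + 2*(-4)*(-1 - 4) = 6 + 2*(-4)*(-5) = 6 + 40 = 46)
322/g(-14, N(-1)) = 322/46 = 322*(1/46) = 7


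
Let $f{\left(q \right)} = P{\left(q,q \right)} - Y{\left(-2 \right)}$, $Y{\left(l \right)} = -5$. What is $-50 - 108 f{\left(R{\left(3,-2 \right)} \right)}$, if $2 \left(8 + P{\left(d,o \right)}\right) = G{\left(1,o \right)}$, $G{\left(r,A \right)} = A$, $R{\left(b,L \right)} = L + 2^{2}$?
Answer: $166$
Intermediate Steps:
$R{\left(b,L \right)} = 4 + L$ ($R{\left(b,L \right)} = L + 4 = 4 + L$)
$P{\left(d,o \right)} = -8 + \frac{o}{2}$
$f{\left(q \right)} = -3 + \frac{q}{2}$ ($f{\left(q \right)} = \left(-8 + \frac{q}{2}\right) - -5 = \left(-8 + \frac{q}{2}\right) + 5 = -3 + \frac{q}{2}$)
$-50 - 108 f{\left(R{\left(3,-2 \right)} \right)} = -50 - 108 \left(-3 + \frac{4 - 2}{2}\right) = -50 - 108 \left(-3 + \frac{1}{2} \cdot 2\right) = -50 - 108 \left(-3 + 1\right) = -50 - -216 = -50 + 216 = 166$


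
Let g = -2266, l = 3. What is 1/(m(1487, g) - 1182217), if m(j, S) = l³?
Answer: -1/1182190 ≈ -8.4589e-7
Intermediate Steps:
m(j, S) = 27 (m(j, S) = 3³ = 27)
1/(m(1487, g) - 1182217) = 1/(27 - 1182217) = 1/(-1182190) = -1/1182190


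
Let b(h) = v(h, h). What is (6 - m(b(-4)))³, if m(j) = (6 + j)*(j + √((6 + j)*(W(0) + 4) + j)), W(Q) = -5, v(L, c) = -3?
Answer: 945 - 1863*I*√6 ≈ 945.0 - 4563.4*I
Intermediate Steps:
b(h) = -3
m(j) = (6 + j)*(j + I*√6) (m(j) = (6 + j)*(j + √((6 + j)*(-5 + 4) + j)) = (6 + j)*(j + √((6 + j)*(-1) + j)) = (6 + j)*(j + √((-6 - j) + j)) = (6 + j)*(j + √(-6)) = (6 + j)*(j + I*√6))
(6 - m(b(-4)))³ = (6 - ((-3)² + 6*(-3) + 6*I*√6 + I*(-3)*√6))³ = (6 - (9 - 18 + 6*I*√6 - 3*I*√6))³ = (6 - (-9 + 3*I*√6))³ = (6 + (9 - 3*I*√6))³ = (15 - 3*I*√6)³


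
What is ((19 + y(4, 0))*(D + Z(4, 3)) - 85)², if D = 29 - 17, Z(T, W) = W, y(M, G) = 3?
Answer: 60025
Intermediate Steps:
D = 12
((19 + y(4, 0))*(D + Z(4, 3)) - 85)² = ((19 + 3)*(12 + 3) - 85)² = (22*15 - 85)² = (330 - 85)² = 245² = 60025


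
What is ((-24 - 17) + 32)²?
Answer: 81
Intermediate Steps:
((-24 - 17) + 32)² = (-41 + 32)² = (-9)² = 81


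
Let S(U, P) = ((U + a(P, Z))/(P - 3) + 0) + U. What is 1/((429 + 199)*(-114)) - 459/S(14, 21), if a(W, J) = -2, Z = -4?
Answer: -24645557/787512 ≈ -31.295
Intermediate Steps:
S(U, P) = U + (-2 + U)/(-3 + P) (S(U, P) = ((U - 2)/(P - 3) + 0) + U = ((-2 + U)/(-3 + P) + 0) + U = (-2 + U)/(-3 + P) + U = U + (-2 + U)/(-3 + P))
1/((429 + 199)*(-114)) - 459/S(14, 21) = 1/((429 + 199)*(-114)) - 459*(-3 + 21)/(-2 - 2*14 + 21*14) = -1/114/628 - 459*18/(-2 - 28 + 294) = (1/628)*(-1/114) - 459/((1/18)*264) = -1/71592 - 459/44/3 = -1/71592 - 459*3/44 = -1/71592 - 1377/44 = -24645557/787512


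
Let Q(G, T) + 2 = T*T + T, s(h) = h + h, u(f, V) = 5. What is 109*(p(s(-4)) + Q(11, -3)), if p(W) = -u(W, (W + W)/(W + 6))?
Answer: -109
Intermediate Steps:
s(h) = 2*h
p(W) = -5 (p(W) = -1*5 = -5)
Q(G, T) = -2 + T + T² (Q(G, T) = -2 + (T*T + T) = -2 + (T² + T) = -2 + (T + T²) = -2 + T + T²)
109*(p(s(-4)) + Q(11, -3)) = 109*(-5 + (-2 - 3 + (-3)²)) = 109*(-5 + (-2 - 3 + 9)) = 109*(-5 + 4) = 109*(-1) = -109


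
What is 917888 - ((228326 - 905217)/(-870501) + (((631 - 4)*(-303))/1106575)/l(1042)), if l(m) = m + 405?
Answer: 1279404824534548633406/1393858409976525 ≈ 9.1789e+5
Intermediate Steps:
l(m) = 405 + m
917888 - ((228326 - 905217)/(-870501) + (((631 - 4)*(-303))/1106575)/l(1042)) = 917888 - ((228326 - 905217)/(-870501) + (((631 - 4)*(-303))/1106575)/(405 + 1042)) = 917888 - (-676891*(-1/870501) + ((627*(-303))*(1/1106575))/1447) = 917888 - (676891/870501 - 189981*1/1106575*(1/1447)) = 917888 - (676891/870501 - 189981/1106575*1/1447) = 917888 - (676891/870501 - 189981/1601214025) = 917888 - 1*1083681983945794/1393858409976525 = 917888 - 1083681983945794/1393858409976525 = 1279404824534548633406/1393858409976525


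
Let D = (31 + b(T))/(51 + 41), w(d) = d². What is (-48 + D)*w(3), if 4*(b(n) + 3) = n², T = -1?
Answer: -157959/368 ≈ -429.24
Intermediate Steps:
b(n) = -3 + n²/4
D = 113/368 (D = (31 + (-3 + (¼)*(-1)²))/(51 + 41) = (31 + (-3 + (¼)*1))/92 = (31 + (-3 + ¼))*(1/92) = (31 - 11/4)*(1/92) = (113/4)*(1/92) = 113/368 ≈ 0.30707)
(-48 + D)*w(3) = (-48 + 113/368)*3² = -17551/368*9 = -157959/368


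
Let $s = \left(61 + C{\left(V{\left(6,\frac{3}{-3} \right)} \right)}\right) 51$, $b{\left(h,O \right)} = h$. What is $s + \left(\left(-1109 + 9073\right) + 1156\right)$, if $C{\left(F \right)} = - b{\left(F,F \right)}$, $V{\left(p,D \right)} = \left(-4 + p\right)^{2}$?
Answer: $12027$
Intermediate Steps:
$C{\left(F \right)} = - F$
$s = 2907$ ($s = \left(61 - \left(-4 + 6\right)^{2}\right) 51 = \left(61 - 2^{2}\right) 51 = \left(61 - 4\right) 51 = 57 \cdot 51 = 2907$)
$s + \left(\left(-1109 + 9073\right) + 1156\right) = 2907 + \left(\left(-1109 + 9073\right) + 1156\right) = 2907 + \left(7964 + 1156\right) = 2907 + 9120 = 12027$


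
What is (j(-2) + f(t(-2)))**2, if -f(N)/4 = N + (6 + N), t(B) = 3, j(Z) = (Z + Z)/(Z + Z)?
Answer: 2209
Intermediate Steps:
j(Z) = 1 (j(Z) = (2*Z)/((2*Z)) = (2*Z)*(1/(2*Z)) = 1)
f(N) = -24 - 8*N (f(N) = -4*(N + (6 + N)) = -4*(6 + 2*N) = -24 - 8*N)
(j(-2) + f(t(-2)))**2 = (1 + (-24 - 8*3))**2 = (1 + (-24 - 24))**2 = (1 - 48)**2 = (-47)**2 = 2209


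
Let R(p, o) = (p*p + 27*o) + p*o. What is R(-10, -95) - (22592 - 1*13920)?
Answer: -10187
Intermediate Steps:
R(p, o) = p² + 27*o + o*p (R(p, o) = (p² + 27*o) + o*p = p² + 27*o + o*p)
R(-10, -95) - (22592 - 1*13920) = ((-10)² + 27*(-95) - 95*(-10)) - (22592 - 1*13920) = (100 - 2565 + 950) - (22592 - 13920) = -1515 - 1*8672 = -1515 - 8672 = -10187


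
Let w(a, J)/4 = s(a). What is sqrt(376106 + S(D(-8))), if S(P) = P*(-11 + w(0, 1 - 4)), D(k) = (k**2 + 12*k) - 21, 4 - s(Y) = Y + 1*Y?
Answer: sqrt(375841) ≈ 613.06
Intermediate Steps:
s(Y) = 4 - 2*Y (s(Y) = 4 - (Y + 1*Y) = 4 - (Y + Y) = 4 - 2*Y)
D(k) = -21 + k**2 + 12*k
w(a, J) = 16 - 8*a (w(a, J) = 4*(4 - 2*a) = 16 - 8*a)
S(P) = 5*P (S(P) = P*(-11 + (16 - 8*0)) = P*(-11 + (16 + 0)) = P*(-11 + 16) = P*5 = 5*P)
sqrt(376106 + S(D(-8))) = sqrt(376106 + 5*(-21 + (-8)**2 + 12*(-8))) = sqrt(376106 + 5*(-21 + 64 - 96)) = sqrt(376106 + 5*(-53)) = sqrt(376106 - 265) = sqrt(375841)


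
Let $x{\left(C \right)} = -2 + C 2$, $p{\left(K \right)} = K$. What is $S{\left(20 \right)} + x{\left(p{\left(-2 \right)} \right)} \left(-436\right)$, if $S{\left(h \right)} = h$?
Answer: $2636$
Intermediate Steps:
$x{\left(C \right)} = -2 + 2 C$
$S{\left(20 \right)} + x{\left(p{\left(-2 \right)} \right)} \left(-436\right) = 20 + \left(-2 + 2 \left(-2\right)\right) \left(-436\right) = 20 + \left(-2 - 4\right) \left(-436\right) = 20 - -2616 = 20 + 2616 = 2636$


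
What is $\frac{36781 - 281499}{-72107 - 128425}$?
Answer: $\frac{122359}{100266} \approx 1.2203$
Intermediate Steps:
$\frac{36781 - 281499}{-72107 - 128425} = - \frac{244718}{-200532} = \left(-244718\right) \left(- \frac{1}{200532}\right) = \frac{122359}{100266}$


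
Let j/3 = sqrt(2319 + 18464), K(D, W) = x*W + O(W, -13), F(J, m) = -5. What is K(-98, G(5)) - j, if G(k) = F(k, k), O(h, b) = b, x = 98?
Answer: -503 - 3*sqrt(20783) ≈ -935.49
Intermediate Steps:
G(k) = -5
K(D, W) = -13 + 98*W (K(D, W) = 98*W - 13 = -13 + 98*W)
j = 3*sqrt(20783) (j = 3*sqrt(2319 + 18464) = 3*sqrt(20783) ≈ 432.49)
K(-98, G(5)) - j = (-13 + 98*(-5)) - 3*sqrt(20783) = (-13 - 490) - 3*sqrt(20783) = -503 - 3*sqrt(20783)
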